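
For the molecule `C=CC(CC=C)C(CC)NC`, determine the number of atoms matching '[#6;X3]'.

4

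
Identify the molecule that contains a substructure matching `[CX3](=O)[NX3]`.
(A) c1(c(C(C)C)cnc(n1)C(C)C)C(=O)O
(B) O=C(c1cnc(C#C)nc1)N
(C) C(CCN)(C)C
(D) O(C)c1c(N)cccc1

[CX3](=O)[NX3] describes a carbonyl carbon bonded to a trivalent nitrogen (an amide).
(A) has a carboxylic acid group (-C(=O)OH) but the carbonyl is bonded to O, not to an NX3 nitrogen.
(B) contains a primary amide (-C(=O)NH2), which satisfies every atom and bond constraint.
(C) has a primary amino group (-NH2) but the -NH2 is not attached to a carbonyl carbon.
(D) has a primary amino group (-NH2) but the -NH2 is not attached to a carbonyl carbon.
So the answer is (B).

B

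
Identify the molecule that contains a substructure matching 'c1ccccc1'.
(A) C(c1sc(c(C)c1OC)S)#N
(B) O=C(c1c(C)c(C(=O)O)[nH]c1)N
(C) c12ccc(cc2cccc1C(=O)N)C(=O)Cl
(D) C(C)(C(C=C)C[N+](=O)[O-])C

C

c1ccccc1 describes six aromatic carbons in a ring (a benzene ring).
(A) has a methyl group (-CH3) but no six-membered all-carbon aromatic ring is present.
(B) has a methyl group (-CH3) but no six-membered all-carbon aromatic ring is present.
(C) contains the required atom environment, so the pattern matches.
(D) has a methyl group (-CH3) but no six-membered all-carbon aromatic ring is present.
So the answer is (C).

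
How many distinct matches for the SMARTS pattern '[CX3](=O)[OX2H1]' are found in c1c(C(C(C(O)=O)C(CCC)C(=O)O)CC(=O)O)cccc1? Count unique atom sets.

3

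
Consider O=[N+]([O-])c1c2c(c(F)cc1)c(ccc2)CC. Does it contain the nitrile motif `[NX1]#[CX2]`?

The pattern [NX1]#[CX2] describes a nitrogen triple-bonded to a two-connected carbon — a nitrile.
The closest candidate here is a nitro group (-[N+](=O)[O-]), but there is no C#N triple bond. No other fragment satisfies the full query, so there is no match.

No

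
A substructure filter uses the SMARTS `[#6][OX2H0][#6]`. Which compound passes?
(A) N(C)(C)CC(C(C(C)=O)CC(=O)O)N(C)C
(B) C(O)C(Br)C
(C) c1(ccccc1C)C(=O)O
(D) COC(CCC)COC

[#6][OX2H0][#6] describes an aliphatic oxygen bridging two carbons with no H on the oxygen (an ether).
(A) has a carboxylic acid group (-C(=O)OH) but the -OH oxygen has H1; the =O is OX1, not OX2.
(B) has a hydroxyl group (-OH) but the oxygen has H1, not H0 bridging two carbons.
(C) has a carboxylic acid group (-C(=O)OH) but the -OH oxygen has H1; the =O is OX1, not OX2.
(D) contains a methoxy ether (-OCH3), which satisfies every atom and bond constraint.
So the answer is (D).

D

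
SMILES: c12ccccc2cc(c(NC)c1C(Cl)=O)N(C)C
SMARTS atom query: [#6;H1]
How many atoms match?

5

The query [#6;H1] means: any carbon bearing exactly one hydrogen.
Check the 18 heavy atoms by environment: 5× c (aromatic, H0) → no; 5× c (aromatic, H1) → match; 1× C (H0) → no; 1× O (H0) → no; 1× Cl (H0) → no; 1× N (H0) → no; 3× C (H3) → no; 1× N (H1) → no.
That gives 5 matching atoms.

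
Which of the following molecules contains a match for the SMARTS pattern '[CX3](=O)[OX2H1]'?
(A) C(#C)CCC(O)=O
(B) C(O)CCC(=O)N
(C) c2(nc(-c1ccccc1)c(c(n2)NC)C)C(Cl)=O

A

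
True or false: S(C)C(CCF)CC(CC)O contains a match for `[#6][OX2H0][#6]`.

The pattern [#6][OX2H0][#6] describes an aliphatic oxygen bridging two carbons with no H on the oxygen — an ether.
The closest candidate here is a hydroxyl group (-OH), but the oxygen has H1, not H0 bridging two carbons. No other fragment satisfies the full query, so there is no match.

False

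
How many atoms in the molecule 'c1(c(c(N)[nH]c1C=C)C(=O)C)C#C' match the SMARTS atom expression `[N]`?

1

The query [N] means: uppercase N matches aliphatic (non-aromatic) nitrogen only.
Check the 13 heavy atoms by environment: 1× n (aromatic) → no; 4× c (aromatic) → no; 6× C → no; 1× O → no; 1× N → match.
That gives 1 matching atom.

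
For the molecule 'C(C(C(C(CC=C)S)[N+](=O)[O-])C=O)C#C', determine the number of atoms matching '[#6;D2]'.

5

The query [#6;D2] means: any carbon bonded to exactly two heavy atoms.
Check the 15 heavy atoms by environment: 5× C (D2) → match; 3× C (D3) → no; 1× N (charge +1, D3) → no; 1× O (charge -1, D1) → no; 2× O (D1) → no; 1× S (D1) → no; 2× C (D1) → no.
That gives 5 matching atoms.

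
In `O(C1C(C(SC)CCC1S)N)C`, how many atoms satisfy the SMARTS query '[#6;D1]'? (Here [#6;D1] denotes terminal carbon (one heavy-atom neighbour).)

The query [#6;D1] means: carbon bonded to exactly one heavy atom.
Check the 12 heavy atoms by environment: 2× C (D2) → no; 4× C (D3) → no; 1× N (D1) → no; 1× S (D1) → no; 1× S (D2) → no; 2× C (D1) → match; 1× O (D2) → no.
That gives 2 matching atoms.

2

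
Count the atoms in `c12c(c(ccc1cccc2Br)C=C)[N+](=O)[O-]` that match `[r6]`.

10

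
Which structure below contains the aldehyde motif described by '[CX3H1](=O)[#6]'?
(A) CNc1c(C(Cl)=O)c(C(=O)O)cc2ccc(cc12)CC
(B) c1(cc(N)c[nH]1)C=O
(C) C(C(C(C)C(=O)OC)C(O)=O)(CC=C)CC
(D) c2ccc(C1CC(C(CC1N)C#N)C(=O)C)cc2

B

[CX3H1](=O)[#6] describes an sp2 carbon with one H, double-bonded to O and single-bonded to carbon (an aldehyde).
(A) has a carboxylic acid group (-C(=O)OH) but the carbonyl carbon has H0 and is bonded to O, not H1.
(B) contains an aldehyde (-CHO), which satisfies every atom and bond constraint.
(C) has a methyl-ester group (-C(=O)OCH3) but the carbonyl carbon has H0, not H1.
(D) has an acetyl/ketone group (-C(=O)CH3) but the carbonyl carbon has H0 (two carbon neighbours), not H1.
So the answer is (B).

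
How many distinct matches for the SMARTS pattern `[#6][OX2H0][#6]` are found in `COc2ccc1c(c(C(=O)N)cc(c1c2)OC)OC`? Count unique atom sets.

3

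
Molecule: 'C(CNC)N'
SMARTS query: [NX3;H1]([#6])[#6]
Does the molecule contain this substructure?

The pattern [NX3;H1]([#6])[#6] describes a trivalent nitrogen with one H, bonded to two carbons — a secondary amine.
The molecule carries an N-methylamino group (-NHCH3), whose atoms satisfy every constraint of the query, so the pattern matches.

Yes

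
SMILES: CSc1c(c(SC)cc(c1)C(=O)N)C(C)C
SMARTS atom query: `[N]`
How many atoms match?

1

The query [N] means: uppercase N matches aliphatic (non-aromatic) nitrogen only.
Check the 16 heavy atoms by environment: 6× c (aromatic) → no; 6× C → no; 1× O → no; 1× N → match; 2× S → no.
That gives 1 matching atom.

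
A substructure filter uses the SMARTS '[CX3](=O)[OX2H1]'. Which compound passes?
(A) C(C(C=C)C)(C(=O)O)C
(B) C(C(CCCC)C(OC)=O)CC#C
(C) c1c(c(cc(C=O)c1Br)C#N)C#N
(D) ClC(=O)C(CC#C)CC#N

[CX3](=O)[OX2H1] describes an sp2 carbon double-bonded to O and single-bonded to an -OH oxygen (a carboxylic acid).
(A) contains a carboxylic acid group (-C(=O)OH), which satisfies every atom and bond constraint.
(B) has a methyl-ester group (-C(=O)OCH3) but the singly-bonded O has no H (OX2H0, not OX2H1).
(C) has an aldehyde (-CHO) but there is no singly-bonded oxygen on the carbonyl carbon.
(D) has an acyl chloride (-C(=O)Cl) but the carbonyl is bonded to Cl, not to an -OH oxygen.
So the answer is (A).

A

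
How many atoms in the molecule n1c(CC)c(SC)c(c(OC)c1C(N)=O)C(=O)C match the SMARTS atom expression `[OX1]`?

2

The query [OX1] means: aliphatic oxygen with one total connection — typically a carbonyl =O or an oxide.
Check the 18 heavy atoms by environment: 1× n (aromatic, X2) → no; 5× c (aromatic, X3) → no; 2× C (X3) → no; 2× O (X1) → match; 1× N (X3) → no; 5× C (X4) → no; 1× O (X2) → no; 1× S (X2) → no.
That gives 2 matching atoms.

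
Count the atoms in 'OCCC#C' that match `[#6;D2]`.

The query [#6;D2] means: any carbon bonded to exactly two heavy atoms.
Check the 5 heavy atoms by environment: 3× C (D2) → match; 1× C (D1) → no; 1× O (D1) → no.
That gives 3 matching atoms.

3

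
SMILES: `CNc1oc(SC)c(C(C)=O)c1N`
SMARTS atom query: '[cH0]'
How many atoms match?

The query [cH0] means: aromatic carbon with no attached hydrogen (substituted or ring-fusion).
Check the 13 heavy atoms by environment: 1× o (aromatic, H0) → no; 4× c (aromatic, H0) → match; 1× N (H2) → no; 1× N (H1) → no; 3× C (H3) → no; 1× S (H0) → no; 1× C (H0) → no; 1× O (H0) → no.
That gives 4 matching atoms.

4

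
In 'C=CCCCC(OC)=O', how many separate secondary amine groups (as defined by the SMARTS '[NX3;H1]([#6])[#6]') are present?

0

[NX3;H1]([#6])[#6] is the SMARTS for a secondary amine: a trivalent nitrogen with one H, bonded to two carbons.
No fragment in the molecule satisfies every constraint, giving 0 matches.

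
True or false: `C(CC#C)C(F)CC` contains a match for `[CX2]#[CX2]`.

True

The pattern [CX2]#[CX2] describes a carbon-carbon triple bond — an alkyne.
The molecule carries an ethynyl group (-C#CH), whose atoms satisfy every constraint of the query, so the pattern matches.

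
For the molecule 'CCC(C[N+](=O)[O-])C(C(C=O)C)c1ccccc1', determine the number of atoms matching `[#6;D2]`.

8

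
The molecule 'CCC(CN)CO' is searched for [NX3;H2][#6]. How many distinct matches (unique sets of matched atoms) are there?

1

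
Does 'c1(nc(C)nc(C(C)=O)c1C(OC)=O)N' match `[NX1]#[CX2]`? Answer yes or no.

No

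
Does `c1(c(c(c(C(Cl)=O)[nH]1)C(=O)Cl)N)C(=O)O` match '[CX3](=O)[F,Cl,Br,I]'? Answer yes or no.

Yes

The pattern [CX3](=O)[F,Cl,Br,I] describes a carbonyl carbon bonded to a halogen — an acyl halide.
The molecule carries an acyl chloride (-C(=O)Cl), whose atoms satisfy every constraint of the query, so the pattern matches.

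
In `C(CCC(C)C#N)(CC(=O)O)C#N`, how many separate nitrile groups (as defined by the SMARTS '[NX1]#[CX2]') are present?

[NX1]#[CX2] is the SMARTS for a nitrile: a nitrogen triple-bonded to a two-connected carbon.
The molecule carries 2 separate instances of a nitrile (-C#N) meeting every constraint; each maps to a distinct set of atoms, giving 2 matches.

2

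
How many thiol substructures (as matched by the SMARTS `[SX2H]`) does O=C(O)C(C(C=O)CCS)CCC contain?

1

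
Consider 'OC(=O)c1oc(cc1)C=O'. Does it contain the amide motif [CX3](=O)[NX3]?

No

The pattern [CX3](=O)[NX3] describes a carbonyl carbon bonded to a trivalent nitrogen — an amide.
The closest candidate here is a carboxylic acid group (-C(=O)OH), but the carbonyl is bonded to O, not to an NX3 nitrogen. No other fragment satisfies the full query, so there is no match.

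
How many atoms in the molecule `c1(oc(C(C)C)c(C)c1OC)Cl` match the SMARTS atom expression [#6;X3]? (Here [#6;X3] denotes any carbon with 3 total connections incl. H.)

4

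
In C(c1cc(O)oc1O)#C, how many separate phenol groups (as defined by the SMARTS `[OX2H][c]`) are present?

2

[OX2H][c] is the SMARTS for a phenol: a hydroxyl oxygen attached to an aromatic carbon.
The molecule carries 2 separate instances of a hydroxyl group (-OH) meeting every constraint; each maps to a distinct set of atoms, giving 2 matches.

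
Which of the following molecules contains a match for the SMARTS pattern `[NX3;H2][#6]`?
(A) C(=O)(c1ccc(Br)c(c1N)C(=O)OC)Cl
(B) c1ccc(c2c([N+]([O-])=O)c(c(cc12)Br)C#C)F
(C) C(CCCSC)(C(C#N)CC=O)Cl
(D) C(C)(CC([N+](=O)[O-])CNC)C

A

[NX3;H2][#6] describes a trivalent nitrogen with two H attached to carbon (a primary amine).
(A) contains a primary amino group (-NH2), which satisfies every atom and bond constraint.
(B) has a nitro group (-[N+](=O)[O-]) but the nitrogen is [N+] with no H, not NX3H2.
(C) has a nitrile (-C#N) but the nitrogen is NX1 (triple-bonded), not NX3 with two H.
(D) has a nitro group (-[N+](=O)[O-]) but the nitrogen is [N+] with no H, not NX3H2.
So the answer is (A).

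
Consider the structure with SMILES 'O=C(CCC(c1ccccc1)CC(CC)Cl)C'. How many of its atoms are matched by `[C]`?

The query [C] means: uppercase C matches aliphatic (non-aromatic) carbon only.
Check the 17 heavy atoms by environment: 9× C → match; 1× Cl → no; 1× O → no; 6× c (aromatic) → no.
That gives 9 matching atoms.

9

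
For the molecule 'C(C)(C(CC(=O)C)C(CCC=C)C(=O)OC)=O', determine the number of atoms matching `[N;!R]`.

0

The query [N;!R] means: aliphatic nitrogen not in a ring.
Check the 17 heavy atoms by environment: 13× C (acyclic) → no; 4× O (acyclic) → no.
No environment satisfies the query, so 0 matching atoms.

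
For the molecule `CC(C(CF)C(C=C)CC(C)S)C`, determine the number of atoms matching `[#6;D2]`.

3

The query [#6;D2] means: any carbon bonded to exactly two heavy atoms.
Check the 13 heavy atoms by environment: 3× C (D2) → match; 4× C (D3) → no; 4× C (D1) → no; 1× S (D1) → no; 1× F (D1) → no.
That gives 3 matching atoms.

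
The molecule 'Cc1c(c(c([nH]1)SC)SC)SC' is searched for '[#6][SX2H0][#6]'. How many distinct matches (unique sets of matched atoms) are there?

3

[#6][SX2H0][#6] is the SMARTS for a thioether: an aliphatic sulfur bridging two carbons with no H on the sulfur.
The molecule carries 3 separate instances of a methylthio ether (-SCH3) meeting every constraint; each maps to a distinct set of atoms, giving 3 matches.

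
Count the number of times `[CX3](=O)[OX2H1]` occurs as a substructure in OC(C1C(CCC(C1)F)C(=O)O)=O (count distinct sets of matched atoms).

2

[CX3](=O)[OX2H1] is the SMARTS for a carboxylic acid: an sp2 carbon double-bonded to O and single-bonded to an -OH oxygen.
The molecule carries 2 separate instances of a carboxylic acid group (-C(=O)OH) meeting every constraint; each maps to a distinct set of atoms, giving 2 matches.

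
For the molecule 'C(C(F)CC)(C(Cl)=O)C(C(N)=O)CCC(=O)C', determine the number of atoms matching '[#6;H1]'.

The query [#6;H1] means: any carbon bearing exactly one hydrogen.
Check the 17 heavy atoms by environment: 2× C (H3) → no; 3× C (H2) → no; 3× C (H1) → match; 3× C (H0) → no; 3× O (H0) → no; 1× N (H2) → no; 1× F (H0) → no; 1× Cl (H0) → no.
That gives 3 matching atoms.

3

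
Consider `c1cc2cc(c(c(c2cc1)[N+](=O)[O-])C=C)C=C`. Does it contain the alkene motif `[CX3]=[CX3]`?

The pattern [CX3]=[CX3] describes a non-aromatic C=C double bond between two sp2 carbons — an alkene.
The molecule carries a vinyl group (-CH=CH2), whose atoms satisfy every constraint of the query, so the pattern matches.

Yes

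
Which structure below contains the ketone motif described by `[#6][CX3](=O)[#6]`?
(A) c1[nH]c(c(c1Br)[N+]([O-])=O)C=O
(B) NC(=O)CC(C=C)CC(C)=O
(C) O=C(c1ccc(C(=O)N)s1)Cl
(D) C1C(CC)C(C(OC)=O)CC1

B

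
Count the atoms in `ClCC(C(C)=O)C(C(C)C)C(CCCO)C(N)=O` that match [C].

13

The query [C] means: uppercase C matches aliphatic (non-aromatic) carbon only.
Check the 18 heavy atoms by environment: 13× C → match; 3× O → no; 1× N → no; 1× Cl → no.
That gives 13 matching atoms.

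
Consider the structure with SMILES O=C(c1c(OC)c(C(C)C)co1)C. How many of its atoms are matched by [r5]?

5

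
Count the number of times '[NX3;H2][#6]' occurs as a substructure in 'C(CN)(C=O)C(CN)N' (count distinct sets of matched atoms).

[NX3;H2][#6] is the SMARTS for a primary amine: a trivalent nitrogen with two H attached to carbon.
The molecule carries 3 separate instances of a primary amino group (-NH2) meeting every constraint; each maps to a distinct set of atoms, giving 3 matches.

3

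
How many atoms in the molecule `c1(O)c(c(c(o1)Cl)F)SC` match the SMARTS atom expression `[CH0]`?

0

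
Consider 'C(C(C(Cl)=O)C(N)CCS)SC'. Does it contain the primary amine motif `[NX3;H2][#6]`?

The pattern [NX3;H2][#6] describes a trivalent nitrogen with two H attached to carbon — a primary amine.
The molecule carries a primary amino group (-NH2), whose atoms satisfy every constraint of the query, so the pattern matches.

Yes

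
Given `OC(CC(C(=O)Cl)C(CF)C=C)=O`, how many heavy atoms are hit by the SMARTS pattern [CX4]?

Check the 13 heavy atoms by environment: 4× C (X4) → match; 1× F (X1) → no; 4× C (X3) → no; 2× O (X1) → no; 1× Cl (X1) → no; 1× O (X2) → no.
That gives 4 matching atoms.

4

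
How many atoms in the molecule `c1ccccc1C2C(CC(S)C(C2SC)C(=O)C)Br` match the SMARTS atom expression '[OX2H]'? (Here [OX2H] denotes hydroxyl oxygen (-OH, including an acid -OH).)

0

The query [OX2H] means: aliphatic oxygen with two connections, one of which is H — an -OH oxygen.
Check the 19 heavy atoms by environment: 5× C (H1, X4) → no; 1× C (H2, X4) → no; 1× c (aromatic, H0, X3) → no; 5× c (aromatic, H1, X3) → no; 1× C (H0, X3) → no; 1× O (H0, X1) → no; 2× C (H3, X4) → no; 1× S (H0, X2) → no; 1× Br (H0, X1) → no; 1× S (H1, X2) → no.
No environment satisfies the query, so 0 matching atoms.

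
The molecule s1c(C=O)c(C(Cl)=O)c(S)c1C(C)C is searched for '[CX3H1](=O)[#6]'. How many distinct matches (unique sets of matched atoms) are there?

[CX3H1](=O)[#6] is the SMARTS for an aldehyde: an sp2 carbon with one H, double-bonded to O and single-bonded to carbon.
Exactly one fragment in the molecule meets all constraints, giving 1 match.

1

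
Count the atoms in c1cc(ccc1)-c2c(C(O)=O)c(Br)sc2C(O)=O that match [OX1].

The query [OX1] means: aliphatic oxygen with one total connection — typically a carbonyl =O or an oxide.
Check the 18 heavy atoms by environment: 1× s (aromatic, X2) → no; 10× c (aromatic, X3) → no; 2× C (X3) → no; 2× O (X1) → match; 2× O (X2) → no; 1× Br (X1) → no.
That gives 2 matching atoms.

2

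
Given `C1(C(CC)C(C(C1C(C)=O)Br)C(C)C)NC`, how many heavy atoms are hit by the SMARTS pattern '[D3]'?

7

Check the 16 heavy atoms by environment: 7× C (D3) → match; 1× C (D2) → no; 5× C (D1) → no; 1× N (D2) → no; 1× O (D1) → no; 1× Br (D1) → no.
That gives 7 matching atoms.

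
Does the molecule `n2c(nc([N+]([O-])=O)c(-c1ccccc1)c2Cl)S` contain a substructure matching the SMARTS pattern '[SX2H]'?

The pattern [SX2H] describes an aliphatic sulfur with two connections, one being H — a thiol.
The molecule carries a thiol (-SH), whose atoms satisfy every constraint of the query, so the pattern matches.

Yes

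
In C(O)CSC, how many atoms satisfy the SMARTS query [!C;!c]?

2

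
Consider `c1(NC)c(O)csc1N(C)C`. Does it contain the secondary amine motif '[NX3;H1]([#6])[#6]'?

Yes

The pattern [NX3;H1]([#6])[#6] describes a trivalent nitrogen with one H, bonded to two carbons — a secondary amine.
The molecule carries an N-methylamino group (-NHCH3), whose atoms satisfy every constraint of the query, so the pattern matches.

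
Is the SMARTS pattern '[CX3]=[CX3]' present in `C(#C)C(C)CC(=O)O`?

No

The pattern [CX3]=[CX3] describes a non-aromatic C=C double bond between two sp2 carbons — an alkene.
The closest candidate here is an ethynyl group (-C#CH), but the C-C bond is a triple bond, not a double bond. No other fragment satisfies the full query, so there is no match.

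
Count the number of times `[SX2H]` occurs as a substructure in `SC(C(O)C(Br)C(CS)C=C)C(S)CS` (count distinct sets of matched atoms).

4

[SX2H] is the SMARTS for a thiol: an aliphatic sulfur with two connections, one being H.
The molecule carries 4 separate instances of a thiol (-SH) meeting every constraint; each maps to a distinct set of atoms, giving 4 matches.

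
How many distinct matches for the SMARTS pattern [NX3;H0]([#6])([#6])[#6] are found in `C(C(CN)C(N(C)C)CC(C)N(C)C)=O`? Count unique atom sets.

2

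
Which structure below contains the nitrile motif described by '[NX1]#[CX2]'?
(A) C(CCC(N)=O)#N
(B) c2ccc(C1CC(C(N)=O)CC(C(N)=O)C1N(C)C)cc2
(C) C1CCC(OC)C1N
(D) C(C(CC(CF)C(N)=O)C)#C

[NX1]#[CX2] describes a nitrogen triple-bonded to a two-connected carbon (a nitrile).
(A) contains a nitrile (-C#N), which satisfies every atom and bond constraint.
(B) has a primary amide (-C(=O)NH2) but the nitrogen is NX3, not NX1.
(C) has a primary amino group (-NH2) but the nitrogen is NX3 (three connections), not NX1 triple-bonded.
(D) has a primary amide (-C(=O)NH2) but the nitrogen is NX3, not NX1.
So the answer is (A).

A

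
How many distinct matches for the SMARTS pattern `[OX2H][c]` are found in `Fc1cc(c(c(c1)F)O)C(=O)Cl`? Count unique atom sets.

[OX2H][c] is the SMARTS for a phenol: a hydroxyl oxygen attached to an aromatic carbon.
Exactly one fragment in the molecule meets all constraints, giving 1 match.

1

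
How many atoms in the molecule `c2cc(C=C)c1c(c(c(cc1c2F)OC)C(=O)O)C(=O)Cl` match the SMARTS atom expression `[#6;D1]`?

2

The query [#6;D1] means: carbon bonded to exactly one heavy atom.
Check the 21 heavy atoms by environment: 7× c (aromatic, D3) → no; 3× c (aromatic, D2) → no; 2× C (D3) → no; 3× O (D1) → no; 1× C (D2) → no; 2× C (D1) → match; 1× Cl (D1) → no; 1× O (D2) → no; 1× F (D1) → no.
That gives 2 matching atoms.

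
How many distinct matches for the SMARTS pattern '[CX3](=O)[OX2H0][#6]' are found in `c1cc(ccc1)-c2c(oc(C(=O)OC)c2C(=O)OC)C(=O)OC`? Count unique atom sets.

3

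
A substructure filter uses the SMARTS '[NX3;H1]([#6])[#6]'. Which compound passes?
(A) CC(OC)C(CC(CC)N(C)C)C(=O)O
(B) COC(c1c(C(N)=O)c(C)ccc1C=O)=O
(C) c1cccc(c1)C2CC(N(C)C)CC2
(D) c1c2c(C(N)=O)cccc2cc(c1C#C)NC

[NX3;H1]([#6])[#6] describes a trivalent nitrogen with one H, bonded to two carbons (a secondary amine).
(A) has a dimethylamino group (-N(CH3)2) but the nitrogen has H0, not H1.
(B) has a primary amide (-C(=O)NH2) but the -C(=O)NH2 nitrogen has H2, not H1.
(C) has a dimethylamino group (-N(CH3)2) but the nitrogen has H0, not H1.
(D) contains an N-methylamino group (-NHCH3), which satisfies every atom and bond constraint.
So the answer is (D).

D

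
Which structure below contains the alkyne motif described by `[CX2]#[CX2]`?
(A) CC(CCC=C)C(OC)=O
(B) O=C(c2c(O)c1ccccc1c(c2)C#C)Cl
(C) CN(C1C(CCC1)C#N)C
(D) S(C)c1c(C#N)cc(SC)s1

B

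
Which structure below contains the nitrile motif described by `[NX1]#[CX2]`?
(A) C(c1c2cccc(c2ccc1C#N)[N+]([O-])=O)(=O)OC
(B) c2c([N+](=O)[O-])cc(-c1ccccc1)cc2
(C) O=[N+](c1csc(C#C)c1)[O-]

A

[NX1]#[CX2] describes a nitrogen triple-bonded to a two-connected carbon (a nitrile).
(A) contains a nitrile (-C#N), which satisfies every atom and bond constraint.
(B) has a nitro group (-[N+](=O)[O-]) but there is no C#N triple bond.
(C) has a nitro group (-[N+](=O)[O-]) but there is no C#N triple bond.
So the answer is (A).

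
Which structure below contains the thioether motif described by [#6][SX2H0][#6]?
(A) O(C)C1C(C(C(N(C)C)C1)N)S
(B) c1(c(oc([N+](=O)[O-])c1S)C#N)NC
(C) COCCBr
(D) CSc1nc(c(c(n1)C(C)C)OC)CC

D

[#6][SX2H0][#6] describes an aliphatic sulfur bridging two carbons with no H on the sulfur (a thioether).
(A) has a thiol (-SH) but the sulfur has H1, not H0 bridging two carbons.
(B) has a thiol (-SH) but the sulfur has H1, not H0 bridging two carbons.
(C) has a methoxy ether (-OCH3) but the bridging atom is O, not S.
(D) contains a methylthio ether (-SCH3), which satisfies every atom and bond constraint.
So the answer is (D).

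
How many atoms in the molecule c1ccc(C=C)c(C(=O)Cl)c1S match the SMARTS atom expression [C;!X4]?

3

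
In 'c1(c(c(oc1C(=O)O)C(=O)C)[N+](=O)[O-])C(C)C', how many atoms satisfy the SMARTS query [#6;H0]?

The query [#6;H0] means: any carbon with no attached hydrogen.
Check the 17 heavy atoms by environment: 1× o (aromatic, H0) → no; 4× c (aromatic, H0) → match; 2× C (H0) → match; 3× O (H0) → no; 3× C (H3) → no; 1× C (H1) → no; 1× O (H1) → no; 1× N (charge +1, H0) → no; 1× O (charge -1, H0) → no.
Summing the matching environments: 4 + 2 = 6 matching atoms.

6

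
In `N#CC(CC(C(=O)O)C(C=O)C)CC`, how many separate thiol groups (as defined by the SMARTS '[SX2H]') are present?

0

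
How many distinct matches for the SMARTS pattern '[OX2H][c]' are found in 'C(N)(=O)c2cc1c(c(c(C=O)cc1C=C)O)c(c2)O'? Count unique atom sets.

2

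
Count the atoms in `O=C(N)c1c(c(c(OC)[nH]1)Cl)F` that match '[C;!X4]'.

The query [C;!X4] means: aliphatic carbon that does not have four total connections.
Check the 12 heavy atoms by environment: 1× n (aromatic, X3) → no; 4× c (aromatic, X3) → no; 1× C (X3) → match; 1× O (X1) → no; 1× N (X3) → no; 1× O (X2) → no; 1× C (X4) → no; 1× F (X1) → no; 1× Cl (X1) → no.
That gives 1 matching atom.

1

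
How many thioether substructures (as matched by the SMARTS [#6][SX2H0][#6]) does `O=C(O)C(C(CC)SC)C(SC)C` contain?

2

[#6][SX2H0][#6] is the SMARTS for a thioether: an aliphatic sulfur bridging two carbons with no H on the sulfur.
The molecule carries 2 separate instances of a methylthio ether (-SCH3) meeting every constraint; each maps to a distinct set of atoms, giving 2 matches.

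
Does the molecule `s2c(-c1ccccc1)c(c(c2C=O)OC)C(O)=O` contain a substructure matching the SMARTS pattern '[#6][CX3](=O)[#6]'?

No

The pattern [#6][CX3](=O)[#6] describes a carbonyl carbon (no H) flanked by two carbons — a ketone.
The closest candidate here is an aldehyde (-CHO), but the carbonyl carbon has H1, so it is not flanked by two carbons. No other fragment satisfies the full query, so there is no match.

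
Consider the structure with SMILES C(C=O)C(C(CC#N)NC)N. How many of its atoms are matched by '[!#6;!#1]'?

Check the 11 heavy atoms by environment: 7× C → no; 3× N → match; 1× O → match.
Summing the matching environments: 3 + 1 = 4 matching atoms.

4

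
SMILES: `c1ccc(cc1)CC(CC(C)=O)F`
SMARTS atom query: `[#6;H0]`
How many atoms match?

2

The query [#6;H0] means: any carbon with no attached hydrogen.
Check the 13 heavy atoms by environment: 2× C (H2) → no; 1× C (H1) → no; 1× C (H0) → match; 1× O (H0) → no; 1× C (H3) → no; 1× c (aromatic, H0) → match; 5× c (aromatic, H1) → no; 1× F (H0) → no.
Summing the matching environments: 1 + 1 = 2 matching atoms.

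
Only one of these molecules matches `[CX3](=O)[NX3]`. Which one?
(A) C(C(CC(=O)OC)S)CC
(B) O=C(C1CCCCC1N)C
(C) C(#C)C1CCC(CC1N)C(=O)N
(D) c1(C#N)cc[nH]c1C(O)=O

C

[CX3](=O)[NX3] describes a carbonyl carbon bonded to a trivalent nitrogen (an amide).
(A) has a methyl-ester group (-C(=O)OCH3) but the carbonyl is bonded to O, not to an NX3 nitrogen.
(B) has a primary amino group (-NH2) but the -NH2 is not attached to a carbonyl carbon.
(C) contains a primary amide (-C(=O)NH2), which satisfies every atom and bond constraint.
(D) has a nitrile (-C#N) but the nitrile N is NX1 (triple-bonded), not NX3.
So the answer is (C).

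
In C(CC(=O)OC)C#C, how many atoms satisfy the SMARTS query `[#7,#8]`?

2

Check the 8 heavy atoms by environment: 6× C → no; 2× O → match.
That gives 2 matching atoms.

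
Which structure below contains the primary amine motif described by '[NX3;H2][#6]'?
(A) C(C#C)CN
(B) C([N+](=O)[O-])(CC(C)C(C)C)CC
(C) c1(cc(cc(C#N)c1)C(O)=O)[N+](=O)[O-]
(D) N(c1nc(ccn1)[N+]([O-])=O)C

A

[NX3;H2][#6] describes a trivalent nitrogen with two H attached to carbon (a primary amine).
(A) contains a primary amino group (-NH2), which satisfies every atom and bond constraint.
(B) has a nitro group (-[N+](=O)[O-]) but the nitrogen is [N+] with no H, not NX3H2.
(C) has a nitro group (-[N+](=O)[O-]) but the nitrogen is [N+] with no H, not NX3H2.
(D) has a nitro group (-[N+](=O)[O-]) but the nitrogen is [N+] with no H, not NX3H2.
So the answer is (A).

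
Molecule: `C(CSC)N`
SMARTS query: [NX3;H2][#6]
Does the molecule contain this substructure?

Yes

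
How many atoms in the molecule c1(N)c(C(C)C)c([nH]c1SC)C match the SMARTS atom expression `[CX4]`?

5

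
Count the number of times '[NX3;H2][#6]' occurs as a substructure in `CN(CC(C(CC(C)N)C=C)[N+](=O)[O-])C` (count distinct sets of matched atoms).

1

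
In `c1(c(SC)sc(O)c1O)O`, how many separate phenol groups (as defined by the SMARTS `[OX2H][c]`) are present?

3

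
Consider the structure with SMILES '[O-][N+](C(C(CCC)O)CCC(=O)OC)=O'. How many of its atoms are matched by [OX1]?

3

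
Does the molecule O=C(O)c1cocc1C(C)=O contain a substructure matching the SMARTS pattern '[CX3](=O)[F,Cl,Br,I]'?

The pattern [CX3](=O)[F,Cl,Br,I] describes a carbonyl carbon bonded to a halogen — an acyl halide.
The closest candidate here is a carboxylic acid group (-C(=O)OH), but the carbonyl is bonded to -OH, not to a halogen. No other fragment satisfies the full query, so there is no match.

No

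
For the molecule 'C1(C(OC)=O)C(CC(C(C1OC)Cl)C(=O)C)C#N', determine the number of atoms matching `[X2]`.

3

The query [X2] means: any atom with exactly two total connections (bonds + H).
Check the 18 heavy atoms by environment: 9× C (X4) → no; 2× C (X3) → no; 2× O (X1) → no; 2× O (X2) → match; 1× Cl (X1) → no; 1× C (X2) → match; 1× N (X1) → no.
Summing the matching environments: 2 + 1 = 3 matching atoms.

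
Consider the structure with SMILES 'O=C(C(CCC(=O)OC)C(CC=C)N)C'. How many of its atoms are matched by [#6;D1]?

The query [#6;D1] means: carbon bonded to exactly one heavy atom.
Check the 15 heavy atoms by environment: 4× C (D2) → no; 4× C (D3) → no; 2× O (D1) → no; 3× C (D1) → match; 1× N (D1) → no; 1× O (D2) → no.
That gives 3 matching atoms.

3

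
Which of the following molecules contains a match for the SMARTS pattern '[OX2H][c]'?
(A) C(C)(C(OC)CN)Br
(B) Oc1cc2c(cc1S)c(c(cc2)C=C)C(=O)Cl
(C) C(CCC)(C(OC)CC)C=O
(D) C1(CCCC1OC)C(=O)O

B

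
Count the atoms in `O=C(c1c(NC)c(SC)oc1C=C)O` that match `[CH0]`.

1

The query [CH0] means: aliphatic carbon with no attached hydrogen.
Check the 14 heavy atoms by environment: 1× o (aromatic, H0) → no; 4× c (aromatic, H0) → no; 1× S (H0) → no; 2× C (H3) → no; 1× N (H1) → no; 1× C (H0) → match; 1× O (H0) → no; 1× O (H1) → no; 1× C (H1) → no; 1× C (H2) → no.
That gives 1 matching atom.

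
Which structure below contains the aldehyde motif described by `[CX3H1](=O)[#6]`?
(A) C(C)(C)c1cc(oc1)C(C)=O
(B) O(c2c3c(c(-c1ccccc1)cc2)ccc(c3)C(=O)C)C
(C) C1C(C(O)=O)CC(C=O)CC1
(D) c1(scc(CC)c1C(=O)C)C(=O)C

[CX3H1](=O)[#6] describes an sp2 carbon with one H, double-bonded to O and single-bonded to carbon (an aldehyde).
(A) has an acetyl/ketone group (-C(=O)CH3) but the carbonyl carbon has H0 (two carbon neighbours), not H1.
(B) has an acetyl/ketone group (-C(=O)CH3) but the carbonyl carbon has H0 (two carbon neighbours), not H1.
(C) contains an aldehyde (-CHO), which satisfies every atom and bond constraint.
(D) has an acetyl/ketone group (-C(=O)CH3) but the carbonyl carbon has H0 (two carbon neighbours), not H1.
So the answer is (C).

C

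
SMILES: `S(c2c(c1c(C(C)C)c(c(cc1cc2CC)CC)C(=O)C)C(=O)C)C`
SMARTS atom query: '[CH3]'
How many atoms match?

7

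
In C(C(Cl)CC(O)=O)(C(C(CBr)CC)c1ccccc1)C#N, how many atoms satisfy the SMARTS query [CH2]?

The query [CH2] means: aliphatic carbon with exactly two hydrogens.
Check the 21 heavy atoms by environment: 3× C (H2) → match; 4× C (H1) → no; 1× Br (H0) → no; 1× C (H3) → no; 2× C (H0) → no; 1× O (H0) → no; 1× O (H1) → no; 1× c (aromatic, H0) → no; 5× c (aromatic, H1) → no; 1× Cl (H0) → no; 1× N (H0) → no.
That gives 3 matching atoms.

3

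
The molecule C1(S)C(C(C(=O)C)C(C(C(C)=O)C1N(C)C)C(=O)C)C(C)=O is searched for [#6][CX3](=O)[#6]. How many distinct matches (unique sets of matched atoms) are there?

[#6][CX3](=O)[#6] is the SMARTS for a ketone: a carbonyl carbon (no H) flanked by two carbons.
The molecule carries 4 separate instances of an acetyl/ketone group (-C(=O)CH3) meeting every constraint; each maps to a distinct set of atoms, giving 4 matches.

4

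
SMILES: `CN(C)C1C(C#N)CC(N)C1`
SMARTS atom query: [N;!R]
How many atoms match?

3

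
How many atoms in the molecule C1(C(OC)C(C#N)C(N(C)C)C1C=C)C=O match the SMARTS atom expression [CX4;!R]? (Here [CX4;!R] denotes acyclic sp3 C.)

The query [CX4;!R] means: aliphatic carbon with four total connections, not in a ring.
Check the 16 heavy atoms by environment: 5× C (X4, in 5-ring) → no; 1× N (X3, acyclic) → no; 3× C (X4, acyclic) → match; 3× C (X3, acyclic) → no; 1× O (X1, acyclic) → no; 1× O (X2, acyclic) → no; 1× C (X2, acyclic) → no; 1× N (X1, acyclic) → no.
That gives 3 matching atoms.

3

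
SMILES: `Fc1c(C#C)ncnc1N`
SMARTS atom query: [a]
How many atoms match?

6

The query [a] means: a matches any aromatic atom.
Check the 10 heavy atoms by environment: 2× n (aromatic) → match; 4× c (aromatic) → match; 1× F → no; 2× C → no; 1× N → no.
Summing the matching environments: 2 + 4 = 6 matching atoms.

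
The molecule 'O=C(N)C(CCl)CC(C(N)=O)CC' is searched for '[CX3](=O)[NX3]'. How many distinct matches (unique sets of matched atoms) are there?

2

[CX3](=O)[NX3] is the SMARTS for an amide: a carbonyl carbon bonded to a trivalent nitrogen.
The molecule carries 2 separate instances of a primary amide (-C(=O)NH2) meeting every constraint; each maps to a distinct set of atoms, giving 2 matches.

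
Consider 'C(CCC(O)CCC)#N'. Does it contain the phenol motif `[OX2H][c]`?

No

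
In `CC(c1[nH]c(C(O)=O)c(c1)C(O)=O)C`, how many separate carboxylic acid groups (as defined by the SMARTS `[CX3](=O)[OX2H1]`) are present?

[CX3](=O)[OX2H1] is the SMARTS for a carboxylic acid: an sp2 carbon double-bonded to O and single-bonded to an -OH oxygen.
The molecule carries 2 separate instances of a carboxylic acid group (-C(=O)OH) meeting every constraint; each maps to a distinct set of atoms, giving 2 matches.

2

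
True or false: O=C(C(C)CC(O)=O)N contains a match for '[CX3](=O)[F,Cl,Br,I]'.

The pattern [CX3](=O)[F,Cl,Br,I] describes a carbonyl carbon bonded to a halogen — an acyl halide.
The closest candidate here is a carboxylic acid group (-C(=O)OH), but the carbonyl is bonded to -OH, not to a halogen. No other fragment satisfies the full query, so there is no match.

False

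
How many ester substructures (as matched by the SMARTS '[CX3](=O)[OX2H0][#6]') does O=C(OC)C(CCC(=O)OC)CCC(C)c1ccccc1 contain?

[CX3](=O)[OX2H0][#6] is the SMARTS for an ester: a carbonyl carbon bonded to an oxygen that is itself bonded to carbon (no H on that O).
The molecule carries 2 separate instances of a methyl-ester group (-C(=O)OCH3) meeting every constraint; each maps to a distinct set of atoms, giving 2 matches.

2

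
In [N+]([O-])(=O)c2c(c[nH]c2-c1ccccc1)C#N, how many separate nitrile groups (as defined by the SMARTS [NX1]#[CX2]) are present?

[NX1]#[CX2] is the SMARTS for a nitrile: a nitrogen triple-bonded to a two-connected carbon.
Exactly one fragment in the molecule meets all constraints, giving 1 match.

1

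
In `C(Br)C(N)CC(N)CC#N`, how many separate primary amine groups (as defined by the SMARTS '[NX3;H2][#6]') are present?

[NX3;H2][#6] is the SMARTS for a primary amine: a trivalent nitrogen with two H attached to carbon.
The molecule carries 2 separate instances of a primary amino group (-NH2) meeting every constraint; each maps to a distinct set of atoms, giving 2 matches.

2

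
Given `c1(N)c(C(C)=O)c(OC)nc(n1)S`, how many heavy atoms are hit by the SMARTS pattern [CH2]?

Check the 13 heavy atoms by environment: 2× n (aromatic, H0) → no; 4× c (aromatic, H0) → no; 2× O (H0) → no; 2× C (H3) → no; 1× S (H1) → no; 1× C (H0) → no; 1× N (H2) → no.
No environment satisfies the query, so 0 matching atoms.

0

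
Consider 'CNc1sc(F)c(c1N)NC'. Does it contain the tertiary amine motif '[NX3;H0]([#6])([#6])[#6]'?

The pattern [NX3;H0]([#6])([#6])[#6] describes a trivalent nitrogen with no H, bonded to three carbons — a tertiary amine.
The closest candidate here is a primary amino group (-NH2), but the nitrogen has H2, not H0 with three carbons. No other fragment satisfies the full query, so there is no match.

No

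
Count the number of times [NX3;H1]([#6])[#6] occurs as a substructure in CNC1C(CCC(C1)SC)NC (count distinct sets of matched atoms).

[NX3;H1]([#6])[#6] is the SMARTS for a secondary amine: a trivalent nitrogen with one H, bonded to two carbons.
The molecule carries 2 separate instances of an N-methylamino group (-NHCH3) meeting every constraint; each maps to a distinct set of atoms, giving 2 matches.

2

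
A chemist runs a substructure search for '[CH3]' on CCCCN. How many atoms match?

1

The query [CH3] means: aliphatic carbon with exactly three hydrogens.
Check the 5 heavy atoms by environment: 3× C (H2) → no; 1× N (H2) → no; 1× C (H3) → match.
That gives 1 matching atom.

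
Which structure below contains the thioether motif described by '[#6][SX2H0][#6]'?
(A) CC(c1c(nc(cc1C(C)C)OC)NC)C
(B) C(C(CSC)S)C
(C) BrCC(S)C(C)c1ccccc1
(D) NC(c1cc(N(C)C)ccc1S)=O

B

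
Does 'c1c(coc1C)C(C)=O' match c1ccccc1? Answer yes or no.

No

The pattern c1ccccc1 describes six aromatic carbons in a ring — a benzene ring.
The closest candidate here is a methyl group (-CH3), but no six-membered all-carbon aromatic ring is present. No other fragment satisfies the full query, so there is no match.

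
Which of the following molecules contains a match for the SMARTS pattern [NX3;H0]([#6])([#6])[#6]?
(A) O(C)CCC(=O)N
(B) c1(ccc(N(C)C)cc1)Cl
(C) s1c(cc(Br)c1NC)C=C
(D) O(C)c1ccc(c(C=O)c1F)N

B

[NX3;H0]([#6])([#6])[#6] describes a trivalent nitrogen with no H, bonded to three carbons (a tertiary amine).
(A) has a primary amide (-C(=O)NH2) but the amide nitrogen has H2 and only one carbon neighbour.
(B) contains a dimethylamino group (-N(CH3)2), which satisfies every atom and bond constraint.
(C) has an N-methylamino group (-NHCH3) but the nitrogen still has one H (H1), not H0.
(D) has a primary amino group (-NH2) but the nitrogen has H2, not H0 with three carbons.
So the answer is (B).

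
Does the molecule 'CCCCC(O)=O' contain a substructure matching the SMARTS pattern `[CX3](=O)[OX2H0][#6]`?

No

The pattern [CX3](=O)[OX2H0][#6] describes a carbonyl carbon bonded to an oxygen that is itself bonded to carbon (no H on that O) — an ester.
The closest candidate here is a carboxylic acid group (-C(=O)OH), but the singly-bonded O carries H (OX2H1, not H0). No other fragment satisfies the full query, so there is no match.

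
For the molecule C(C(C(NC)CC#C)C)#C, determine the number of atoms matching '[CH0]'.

2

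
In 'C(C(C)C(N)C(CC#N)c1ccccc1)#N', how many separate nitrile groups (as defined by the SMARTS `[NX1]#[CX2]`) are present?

2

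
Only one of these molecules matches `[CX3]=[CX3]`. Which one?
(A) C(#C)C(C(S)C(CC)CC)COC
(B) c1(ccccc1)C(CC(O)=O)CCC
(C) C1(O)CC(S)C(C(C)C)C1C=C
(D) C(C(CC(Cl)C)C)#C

C

[CX3]=[CX3] describes a non-aromatic C=C double bond between two sp2 carbons (an alkene).
(A) has an ethynyl group (-C#CH) but the C-C bond is a triple bond, not a double bond.
(B) has an ethyl group (-CH2CH3) but its C-C bond is a single bond between CX4 carbons, not CX3=CX3.
(C) contains a vinyl group (-CH=CH2), which satisfies every atom and bond constraint.
(D) has an ethynyl group (-C#CH) but the C-C bond is a triple bond, not a double bond.
So the answer is (C).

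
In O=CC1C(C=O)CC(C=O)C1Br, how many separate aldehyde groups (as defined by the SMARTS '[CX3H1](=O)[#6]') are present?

3

[CX3H1](=O)[#6] is the SMARTS for an aldehyde: an sp2 carbon with one H, double-bonded to O and single-bonded to carbon.
The molecule carries 3 separate instances of an aldehyde (-CHO) meeting every constraint; each maps to a distinct set of atoms, giving 3 matches.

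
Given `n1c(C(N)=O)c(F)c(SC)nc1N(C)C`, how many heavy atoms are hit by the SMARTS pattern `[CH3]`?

3

Check the 15 heavy atoms by environment: 2× n (aromatic, H0) → no; 4× c (aromatic, H0) → no; 1× C (H0) → no; 1× O (H0) → no; 1× N (H2) → no; 1× F (H0) → no; 1× N (H0) → no; 3× C (H3) → match; 1× S (H0) → no.
That gives 3 matching atoms.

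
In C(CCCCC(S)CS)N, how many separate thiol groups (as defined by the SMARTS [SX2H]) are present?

2

[SX2H] is the SMARTS for a thiol: an aliphatic sulfur with two connections, one being H.
The molecule carries 2 separate instances of a thiol (-SH) meeting every constraint; each maps to a distinct set of atoms, giving 2 matches.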